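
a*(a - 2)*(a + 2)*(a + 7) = a^4 + 7*a^3 - 4*a^2 - 28*a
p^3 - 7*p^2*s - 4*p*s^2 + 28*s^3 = (p - 7*s)*(p - 2*s)*(p + 2*s)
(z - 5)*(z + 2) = z^2 - 3*z - 10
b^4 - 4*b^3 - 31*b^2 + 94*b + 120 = (b - 6)*(b - 4)*(b + 1)*(b + 5)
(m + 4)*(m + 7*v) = m^2 + 7*m*v + 4*m + 28*v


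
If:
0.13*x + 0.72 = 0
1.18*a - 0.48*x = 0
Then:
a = -2.25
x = -5.54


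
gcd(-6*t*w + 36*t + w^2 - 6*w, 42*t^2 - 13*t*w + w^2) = 6*t - w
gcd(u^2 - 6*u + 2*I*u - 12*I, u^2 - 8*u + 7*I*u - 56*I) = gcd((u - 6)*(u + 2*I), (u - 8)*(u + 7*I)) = 1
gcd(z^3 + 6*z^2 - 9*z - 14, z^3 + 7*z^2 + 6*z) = z + 1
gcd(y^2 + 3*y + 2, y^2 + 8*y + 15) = 1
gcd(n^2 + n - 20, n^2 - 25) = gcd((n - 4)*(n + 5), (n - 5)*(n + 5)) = n + 5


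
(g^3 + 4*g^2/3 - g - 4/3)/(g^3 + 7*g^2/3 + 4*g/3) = (g - 1)/g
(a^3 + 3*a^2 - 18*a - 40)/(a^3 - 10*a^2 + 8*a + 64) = (a + 5)/(a - 8)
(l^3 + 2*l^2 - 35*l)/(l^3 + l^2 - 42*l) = (l - 5)/(l - 6)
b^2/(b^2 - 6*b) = b/(b - 6)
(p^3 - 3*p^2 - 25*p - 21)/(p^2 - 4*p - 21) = p + 1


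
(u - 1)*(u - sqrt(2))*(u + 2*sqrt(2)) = u^3 - u^2 + sqrt(2)*u^2 - 4*u - sqrt(2)*u + 4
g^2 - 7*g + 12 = (g - 4)*(g - 3)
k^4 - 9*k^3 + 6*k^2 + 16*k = k*(k - 8)*(k - 2)*(k + 1)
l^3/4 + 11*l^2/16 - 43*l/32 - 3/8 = (l/4 + 1)*(l - 3/2)*(l + 1/4)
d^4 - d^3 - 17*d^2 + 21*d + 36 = (d - 3)^2*(d + 1)*(d + 4)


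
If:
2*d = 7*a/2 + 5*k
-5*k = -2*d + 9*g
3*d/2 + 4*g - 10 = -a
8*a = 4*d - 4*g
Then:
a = 360/221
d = 860/221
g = 140/221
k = 92/221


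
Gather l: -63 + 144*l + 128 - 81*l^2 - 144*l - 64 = 1 - 81*l^2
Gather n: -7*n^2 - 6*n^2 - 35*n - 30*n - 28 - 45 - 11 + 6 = -13*n^2 - 65*n - 78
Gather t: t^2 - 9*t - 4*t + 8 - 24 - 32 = t^2 - 13*t - 48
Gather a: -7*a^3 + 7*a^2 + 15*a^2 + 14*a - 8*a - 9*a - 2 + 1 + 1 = -7*a^3 + 22*a^2 - 3*a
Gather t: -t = -t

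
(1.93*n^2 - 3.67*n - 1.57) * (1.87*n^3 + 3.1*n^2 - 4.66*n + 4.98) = 3.6091*n^5 - 0.879900000000001*n^4 - 23.3067*n^3 + 21.8466*n^2 - 10.9604*n - 7.8186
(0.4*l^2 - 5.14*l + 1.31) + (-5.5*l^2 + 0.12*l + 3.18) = -5.1*l^2 - 5.02*l + 4.49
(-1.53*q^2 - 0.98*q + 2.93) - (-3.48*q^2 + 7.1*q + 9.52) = 1.95*q^2 - 8.08*q - 6.59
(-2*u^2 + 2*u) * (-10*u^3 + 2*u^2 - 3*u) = 20*u^5 - 24*u^4 + 10*u^3 - 6*u^2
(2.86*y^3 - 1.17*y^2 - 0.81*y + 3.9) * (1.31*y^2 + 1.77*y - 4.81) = 3.7466*y^5 + 3.5295*y^4 - 16.8886*y^3 + 9.303*y^2 + 10.7991*y - 18.759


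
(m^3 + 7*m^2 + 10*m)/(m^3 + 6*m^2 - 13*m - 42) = m*(m + 5)/(m^2 + 4*m - 21)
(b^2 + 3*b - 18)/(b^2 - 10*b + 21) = (b + 6)/(b - 7)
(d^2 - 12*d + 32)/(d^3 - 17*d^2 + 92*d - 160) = 1/(d - 5)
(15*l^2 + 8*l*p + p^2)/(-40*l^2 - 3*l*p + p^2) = (3*l + p)/(-8*l + p)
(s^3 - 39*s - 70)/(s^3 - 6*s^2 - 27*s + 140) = (s + 2)/(s - 4)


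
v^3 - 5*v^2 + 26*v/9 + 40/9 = (v - 4)*(v - 5/3)*(v + 2/3)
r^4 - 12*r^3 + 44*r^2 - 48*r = r*(r - 6)*(r - 4)*(r - 2)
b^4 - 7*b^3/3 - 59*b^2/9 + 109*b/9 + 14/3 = (b - 3)*(b - 2)*(b + 1/3)*(b + 7/3)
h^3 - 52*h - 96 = (h - 8)*(h + 2)*(h + 6)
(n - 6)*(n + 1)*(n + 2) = n^3 - 3*n^2 - 16*n - 12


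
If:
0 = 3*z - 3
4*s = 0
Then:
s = 0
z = 1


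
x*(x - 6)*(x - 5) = x^3 - 11*x^2 + 30*x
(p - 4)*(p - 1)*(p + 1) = p^3 - 4*p^2 - p + 4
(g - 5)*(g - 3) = g^2 - 8*g + 15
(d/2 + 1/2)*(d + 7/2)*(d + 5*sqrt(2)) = d^3/2 + 9*d^2/4 + 5*sqrt(2)*d^2/2 + 7*d/4 + 45*sqrt(2)*d/4 + 35*sqrt(2)/4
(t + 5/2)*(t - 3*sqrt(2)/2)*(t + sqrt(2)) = t^3 - sqrt(2)*t^2/2 + 5*t^2/2 - 3*t - 5*sqrt(2)*t/4 - 15/2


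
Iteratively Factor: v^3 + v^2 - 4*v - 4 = (v - 2)*(v^2 + 3*v + 2) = (v - 2)*(v + 2)*(v + 1)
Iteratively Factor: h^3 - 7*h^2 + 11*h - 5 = (h - 5)*(h^2 - 2*h + 1) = (h - 5)*(h - 1)*(h - 1)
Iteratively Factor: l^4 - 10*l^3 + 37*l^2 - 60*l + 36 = (l - 3)*(l^3 - 7*l^2 + 16*l - 12) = (l - 3)^2*(l^2 - 4*l + 4) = (l - 3)^2*(l - 2)*(l - 2)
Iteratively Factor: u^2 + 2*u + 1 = (u + 1)*(u + 1)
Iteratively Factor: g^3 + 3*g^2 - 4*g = (g)*(g^2 + 3*g - 4) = g*(g - 1)*(g + 4)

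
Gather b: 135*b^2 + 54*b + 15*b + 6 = 135*b^2 + 69*b + 6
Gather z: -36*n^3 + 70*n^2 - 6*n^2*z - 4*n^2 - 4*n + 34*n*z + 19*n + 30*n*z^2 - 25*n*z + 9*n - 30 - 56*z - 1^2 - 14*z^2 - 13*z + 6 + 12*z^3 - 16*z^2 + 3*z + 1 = -36*n^3 + 66*n^2 + 24*n + 12*z^3 + z^2*(30*n - 30) + z*(-6*n^2 + 9*n - 66) - 24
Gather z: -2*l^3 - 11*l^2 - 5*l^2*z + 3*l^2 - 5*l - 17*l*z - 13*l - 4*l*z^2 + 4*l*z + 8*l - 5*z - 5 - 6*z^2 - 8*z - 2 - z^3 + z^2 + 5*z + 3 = -2*l^3 - 8*l^2 - 10*l - z^3 + z^2*(-4*l - 5) + z*(-5*l^2 - 13*l - 8) - 4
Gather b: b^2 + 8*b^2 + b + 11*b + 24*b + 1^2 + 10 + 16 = 9*b^2 + 36*b + 27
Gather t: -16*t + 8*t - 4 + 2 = -8*t - 2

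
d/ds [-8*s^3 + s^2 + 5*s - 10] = -24*s^2 + 2*s + 5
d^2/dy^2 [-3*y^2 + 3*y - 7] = -6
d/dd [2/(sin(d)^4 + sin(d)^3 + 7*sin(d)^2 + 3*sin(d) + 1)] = 2*(-3*sin(d)^2 - 17*sin(d) + sin(3*d) - 3)*cos(d)/(sin(d)^4 + sin(d)^3 + 7*sin(d)^2 + 3*sin(d) + 1)^2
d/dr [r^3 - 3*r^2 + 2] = 3*r*(r - 2)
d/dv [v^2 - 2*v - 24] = 2*v - 2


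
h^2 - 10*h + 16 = (h - 8)*(h - 2)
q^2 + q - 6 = (q - 2)*(q + 3)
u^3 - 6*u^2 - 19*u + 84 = (u - 7)*(u - 3)*(u + 4)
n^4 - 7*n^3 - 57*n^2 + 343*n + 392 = (n - 8)*(n - 7)*(n + 1)*(n + 7)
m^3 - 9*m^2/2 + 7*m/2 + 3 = (m - 3)*(m - 2)*(m + 1/2)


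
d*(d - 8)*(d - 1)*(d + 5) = d^4 - 4*d^3 - 37*d^2 + 40*d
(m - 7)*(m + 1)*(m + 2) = m^3 - 4*m^2 - 19*m - 14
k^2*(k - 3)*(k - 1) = k^4 - 4*k^3 + 3*k^2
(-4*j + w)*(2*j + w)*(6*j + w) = -48*j^3 - 20*j^2*w + 4*j*w^2 + w^3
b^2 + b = b*(b + 1)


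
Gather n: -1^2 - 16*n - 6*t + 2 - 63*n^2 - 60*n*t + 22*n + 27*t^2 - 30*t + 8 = -63*n^2 + n*(6 - 60*t) + 27*t^2 - 36*t + 9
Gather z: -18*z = -18*z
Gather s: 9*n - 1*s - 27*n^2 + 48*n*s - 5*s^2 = -27*n^2 + 9*n - 5*s^2 + s*(48*n - 1)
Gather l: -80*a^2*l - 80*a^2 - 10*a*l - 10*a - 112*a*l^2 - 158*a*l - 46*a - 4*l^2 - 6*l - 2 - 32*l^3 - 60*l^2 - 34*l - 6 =-80*a^2 - 56*a - 32*l^3 + l^2*(-112*a - 64) + l*(-80*a^2 - 168*a - 40) - 8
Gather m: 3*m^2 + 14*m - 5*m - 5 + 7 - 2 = 3*m^2 + 9*m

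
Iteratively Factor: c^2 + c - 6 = (c + 3)*(c - 2)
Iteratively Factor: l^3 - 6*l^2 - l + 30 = (l - 5)*(l^2 - l - 6) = (l - 5)*(l - 3)*(l + 2)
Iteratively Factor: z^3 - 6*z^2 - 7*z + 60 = (z - 4)*(z^2 - 2*z - 15) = (z - 4)*(z + 3)*(z - 5)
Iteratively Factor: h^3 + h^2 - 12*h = (h + 4)*(h^2 - 3*h) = (h - 3)*(h + 4)*(h)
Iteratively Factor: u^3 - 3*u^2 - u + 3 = (u - 3)*(u^2 - 1) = (u - 3)*(u + 1)*(u - 1)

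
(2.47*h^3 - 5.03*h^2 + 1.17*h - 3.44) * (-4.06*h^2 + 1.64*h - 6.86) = -10.0282*h^5 + 24.4726*h^4 - 29.9436*h^3 + 50.391*h^2 - 13.6678*h + 23.5984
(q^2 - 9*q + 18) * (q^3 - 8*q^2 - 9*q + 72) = q^5 - 17*q^4 + 81*q^3 + 9*q^2 - 810*q + 1296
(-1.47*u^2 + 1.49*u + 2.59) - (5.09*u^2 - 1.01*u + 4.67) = -6.56*u^2 + 2.5*u - 2.08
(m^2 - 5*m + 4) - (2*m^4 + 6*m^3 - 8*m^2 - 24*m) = -2*m^4 - 6*m^3 + 9*m^2 + 19*m + 4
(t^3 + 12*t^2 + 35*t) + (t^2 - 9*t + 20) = t^3 + 13*t^2 + 26*t + 20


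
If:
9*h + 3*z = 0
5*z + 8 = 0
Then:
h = 8/15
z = -8/5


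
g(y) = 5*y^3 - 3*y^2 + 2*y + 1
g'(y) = 15*y^2 - 6*y + 2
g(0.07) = 1.13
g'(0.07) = 1.65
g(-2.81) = -139.25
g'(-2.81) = 137.30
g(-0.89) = -6.68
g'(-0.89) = 19.22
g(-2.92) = -154.90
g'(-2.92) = 147.42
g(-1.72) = -36.76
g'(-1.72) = 56.70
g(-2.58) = -110.00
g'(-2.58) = 117.33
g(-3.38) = -233.11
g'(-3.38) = 193.65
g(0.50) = 1.88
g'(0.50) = 2.75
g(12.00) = 8233.00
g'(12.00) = 2090.00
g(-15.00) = -17579.00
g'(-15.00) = 3467.00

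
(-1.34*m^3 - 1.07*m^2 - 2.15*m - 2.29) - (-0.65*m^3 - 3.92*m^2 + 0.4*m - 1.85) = -0.69*m^3 + 2.85*m^2 - 2.55*m - 0.44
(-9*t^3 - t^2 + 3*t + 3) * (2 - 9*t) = 81*t^4 - 9*t^3 - 29*t^2 - 21*t + 6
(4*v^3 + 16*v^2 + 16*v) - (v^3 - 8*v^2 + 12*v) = 3*v^3 + 24*v^2 + 4*v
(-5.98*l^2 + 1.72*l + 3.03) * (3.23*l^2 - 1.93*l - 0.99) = -19.3154*l^4 + 17.097*l^3 + 12.3875*l^2 - 7.5507*l - 2.9997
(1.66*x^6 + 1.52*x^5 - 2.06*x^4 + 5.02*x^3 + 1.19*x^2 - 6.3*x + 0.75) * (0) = 0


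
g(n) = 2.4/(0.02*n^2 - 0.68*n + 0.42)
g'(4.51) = 0.24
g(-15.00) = 0.16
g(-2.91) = 0.93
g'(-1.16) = 1.14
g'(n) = 2.4*(0.68 - 0.04*n)/(0.02*n^2 - 0.68*n + 0.42)^2 = (1.632 - 0.096*n)/(0.02*n^2 - 0.68*n + 0.42)^2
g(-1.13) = 1.98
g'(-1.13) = 1.18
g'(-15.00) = 0.01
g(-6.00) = 0.46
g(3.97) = -1.22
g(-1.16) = 1.94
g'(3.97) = 0.32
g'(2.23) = 1.43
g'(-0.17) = 5.73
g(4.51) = -1.07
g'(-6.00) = 0.08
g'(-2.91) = 0.29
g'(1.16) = 13.01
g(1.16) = -7.02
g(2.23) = -2.41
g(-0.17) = 4.48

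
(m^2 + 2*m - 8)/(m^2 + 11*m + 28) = (m - 2)/(m + 7)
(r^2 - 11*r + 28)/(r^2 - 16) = (r - 7)/(r + 4)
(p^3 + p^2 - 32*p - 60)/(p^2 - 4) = (p^2 - p - 30)/(p - 2)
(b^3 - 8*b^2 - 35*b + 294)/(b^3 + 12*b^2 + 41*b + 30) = (b^2 - 14*b + 49)/(b^2 + 6*b + 5)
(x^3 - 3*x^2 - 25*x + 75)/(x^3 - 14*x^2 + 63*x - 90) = (x + 5)/(x - 6)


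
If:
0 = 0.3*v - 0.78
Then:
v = 2.60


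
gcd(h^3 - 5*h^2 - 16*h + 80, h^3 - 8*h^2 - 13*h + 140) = h^2 - h - 20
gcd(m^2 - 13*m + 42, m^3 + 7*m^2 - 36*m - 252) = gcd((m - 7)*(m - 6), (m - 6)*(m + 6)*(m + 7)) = m - 6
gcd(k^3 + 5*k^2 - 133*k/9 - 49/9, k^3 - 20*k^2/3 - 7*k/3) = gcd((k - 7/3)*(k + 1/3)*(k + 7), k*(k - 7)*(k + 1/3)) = k + 1/3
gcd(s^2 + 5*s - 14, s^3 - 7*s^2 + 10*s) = s - 2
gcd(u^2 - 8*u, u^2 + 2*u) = u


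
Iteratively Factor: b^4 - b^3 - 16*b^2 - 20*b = (b + 2)*(b^3 - 3*b^2 - 10*b) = b*(b + 2)*(b^2 - 3*b - 10) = b*(b + 2)^2*(b - 5)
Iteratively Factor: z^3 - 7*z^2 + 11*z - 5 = (z - 1)*(z^2 - 6*z + 5) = (z - 5)*(z - 1)*(z - 1)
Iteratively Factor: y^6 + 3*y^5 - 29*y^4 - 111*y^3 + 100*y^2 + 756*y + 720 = (y + 3)*(y^5 - 29*y^3 - 24*y^2 + 172*y + 240) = (y + 3)*(y + 4)*(y^4 - 4*y^3 - 13*y^2 + 28*y + 60) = (y - 5)*(y + 3)*(y + 4)*(y^3 + y^2 - 8*y - 12) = (y - 5)*(y + 2)*(y + 3)*(y + 4)*(y^2 - y - 6) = (y - 5)*(y + 2)^2*(y + 3)*(y + 4)*(y - 3)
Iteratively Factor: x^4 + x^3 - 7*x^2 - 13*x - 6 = (x + 1)*(x^3 - 7*x - 6) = (x + 1)^2*(x^2 - x - 6) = (x + 1)^2*(x + 2)*(x - 3)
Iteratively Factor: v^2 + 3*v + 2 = (v + 1)*(v + 2)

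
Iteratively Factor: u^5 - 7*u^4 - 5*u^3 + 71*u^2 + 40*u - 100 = (u + 2)*(u^4 - 9*u^3 + 13*u^2 + 45*u - 50) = (u - 1)*(u + 2)*(u^3 - 8*u^2 + 5*u + 50) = (u - 1)*(u + 2)^2*(u^2 - 10*u + 25) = (u - 5)*(u - 1)*(u + 2)^2*(u - 5)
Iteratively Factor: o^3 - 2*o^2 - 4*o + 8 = (o - 2)*(o^2 - 4) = (o - 2)^2*(o + 2)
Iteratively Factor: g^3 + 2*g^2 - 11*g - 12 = (g + 4)*(g^2 - 2*g - 3) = (g + 1)*(g + 4)*(g - 3)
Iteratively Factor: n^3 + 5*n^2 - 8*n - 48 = (n + 4)*(n^2 + n - 12) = (n - 3)*(n + 4)*(n + 4)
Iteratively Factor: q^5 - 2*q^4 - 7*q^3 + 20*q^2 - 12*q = (q + 3)*(q^4 - 5*q^3 + 8*q^2 - 4*q) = (q - 2)*(q + 3)*(q^3 - 3*q^2 + 2*q) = (q - 2)^2*(q + 3)*(q^2 - q) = (q - 2)^2*(q - 1)*(q + 3)*(q)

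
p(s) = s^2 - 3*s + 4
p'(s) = 2*s - 3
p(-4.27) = 35.04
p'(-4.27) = -11.54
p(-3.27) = 24.50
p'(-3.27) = -9.54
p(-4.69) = 40.07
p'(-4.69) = -12.38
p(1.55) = 1.75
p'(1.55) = 0.10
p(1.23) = 1.82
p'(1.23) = -0.54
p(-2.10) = 14.71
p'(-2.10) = -7.20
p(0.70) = 2.39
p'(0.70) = -1.60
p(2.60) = 2.96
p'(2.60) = 2.20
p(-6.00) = 58.00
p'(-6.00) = -15.00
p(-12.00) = 184.00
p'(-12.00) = -27.00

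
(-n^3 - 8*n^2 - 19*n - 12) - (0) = -n^3 - 8*n^2 - 19*n - 12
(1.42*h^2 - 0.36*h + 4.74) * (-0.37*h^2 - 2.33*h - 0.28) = -0.5254*h^4 - 3.1754*h^3 - 1.3126*h^2 - 10.9434*h - 1.3272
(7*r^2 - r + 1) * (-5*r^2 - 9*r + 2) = -35*r^4 - 58*r^3 + 18*r^2 - 11*r + 2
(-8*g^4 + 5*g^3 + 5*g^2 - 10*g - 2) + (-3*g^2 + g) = -8*g^4 + 5*g^3 + 2*g^2 - 9*g - 2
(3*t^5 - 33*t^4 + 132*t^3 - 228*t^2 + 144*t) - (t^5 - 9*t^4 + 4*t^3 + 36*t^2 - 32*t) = 2*t^5 - 24*t^4 + 128*t^3 - 264*t^2 + 176*t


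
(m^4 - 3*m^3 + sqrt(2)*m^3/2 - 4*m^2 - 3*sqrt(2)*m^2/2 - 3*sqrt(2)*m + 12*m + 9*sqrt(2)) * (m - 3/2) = m^5 - 9*m^4/2 + sqrt(2)*m^4/2 - 9*sqrt(2)*m^3/4 + m^3/2 - 3*sqrt(2)*m^2/4 + 18*m^2 - 18*m + 27*sqrt(2)*m/2 - 27*sqrt(2)/2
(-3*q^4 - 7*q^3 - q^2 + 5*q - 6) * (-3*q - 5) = 9*q^5 + 36*q^4 + 38*q^3 - 10*q^2 - 7*q + 30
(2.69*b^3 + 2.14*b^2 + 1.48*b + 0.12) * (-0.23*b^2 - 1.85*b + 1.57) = -0.6187*b^5 - 5.4687*b^4 - 0.0761000000000005*b^3 + 0.5942*b^2 + 2.1016*b + 0.1884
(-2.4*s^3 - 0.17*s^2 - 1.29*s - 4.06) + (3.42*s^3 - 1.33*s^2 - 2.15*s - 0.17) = 1.02*s^3 - 1.5*s^2 - 3.44*s - 4.23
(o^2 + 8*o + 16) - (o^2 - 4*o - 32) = 12*o + 48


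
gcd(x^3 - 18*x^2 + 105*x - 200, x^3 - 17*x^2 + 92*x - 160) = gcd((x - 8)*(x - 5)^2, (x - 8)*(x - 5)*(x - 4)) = x^2 - 13*x + 40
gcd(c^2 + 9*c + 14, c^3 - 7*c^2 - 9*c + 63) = 1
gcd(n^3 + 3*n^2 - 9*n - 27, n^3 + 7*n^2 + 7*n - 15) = n + 3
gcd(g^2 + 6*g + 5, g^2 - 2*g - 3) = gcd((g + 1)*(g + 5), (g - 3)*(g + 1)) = g + 1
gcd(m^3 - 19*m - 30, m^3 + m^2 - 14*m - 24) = m^2 + 5*m + 6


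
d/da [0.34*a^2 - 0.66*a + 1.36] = 0.68*a - 0.66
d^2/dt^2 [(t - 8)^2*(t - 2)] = 6*t - 36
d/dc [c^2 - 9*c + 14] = 2*c - 9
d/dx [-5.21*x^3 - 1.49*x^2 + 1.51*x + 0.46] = -15.63*x^2 - 2.98*x + 1.51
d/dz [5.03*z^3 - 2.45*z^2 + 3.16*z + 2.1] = 15.09*z^2 - 4.9*z + 3.16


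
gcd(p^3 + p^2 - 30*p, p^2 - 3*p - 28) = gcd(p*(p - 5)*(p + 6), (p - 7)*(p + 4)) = 1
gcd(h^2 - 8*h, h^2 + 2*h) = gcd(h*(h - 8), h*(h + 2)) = h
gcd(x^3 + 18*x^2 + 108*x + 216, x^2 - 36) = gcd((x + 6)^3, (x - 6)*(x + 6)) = x + 6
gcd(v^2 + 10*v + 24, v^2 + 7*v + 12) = v + 4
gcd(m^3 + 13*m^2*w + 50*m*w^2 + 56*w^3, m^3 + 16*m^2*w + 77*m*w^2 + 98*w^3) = m^2 + 9*m*w + 14*w^2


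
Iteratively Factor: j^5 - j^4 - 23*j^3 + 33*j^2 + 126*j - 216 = (j + 3)*(j^4 - 4*j^3 - 11*j^2 + 66*j - 72) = (j + 3)*(j + 4)*(j^3 - 8*j^2 + 21*j - 18) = (j - 2)*(j + 3)*(j + 4)*(j^2 - 6*j + 9) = (j - 3)*(j - 2)*(j + 3)*(j + 4)*(j - 3)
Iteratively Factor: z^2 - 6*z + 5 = (z - 5)*(z - 1)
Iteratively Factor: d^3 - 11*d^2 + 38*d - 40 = (d - 5)*(d^2 - 6*d + 8) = (d - 5)*(d - 4)*(d - 2)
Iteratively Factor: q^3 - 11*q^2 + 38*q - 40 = (q - 5)*(q^2 - 6*q + 8) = (q - 5)*(q - 2)*(q - 4)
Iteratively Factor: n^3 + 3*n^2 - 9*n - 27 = (n + 3)*(n^2 - 9) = (n - 3)*(n + 3)*(n + 3)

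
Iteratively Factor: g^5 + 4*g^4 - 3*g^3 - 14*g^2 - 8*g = (g + 1)*(g^4 + 3*g^3 - 6*g^2 - 8*g) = (g + 1)*(g + 4)*(g^3 - g^2 - 2*g) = g*(g + 1)*(g + 4)*(g^2 - g - 2) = g*(g - 2)*(g + 1)*(g + 4)*(g + 1)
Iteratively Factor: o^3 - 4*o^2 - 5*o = (o - 5)*(o^2 + o) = (o - 5)*(o + 1)*(o)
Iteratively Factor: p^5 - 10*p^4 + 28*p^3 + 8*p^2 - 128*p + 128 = (p - 2)*(p^4 - 8*p^3 + 12*p^2 + 32*p - 64) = (p - 2)^2*(p^3 - 6*p^2 + 32) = (p - 4)*(p - 2)^2*(p^2 - 2*p - 8) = (p - 4)^2*(p - 2)^2*(p + 2)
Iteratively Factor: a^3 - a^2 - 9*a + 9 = (a - 3)*(a^2 + 2*a - 3) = (a - 3)*(a + 3)*(a - 1)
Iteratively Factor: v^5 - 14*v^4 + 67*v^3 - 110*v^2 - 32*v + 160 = (v - 5)*(v^4 - 9*v^3 + 22*v^2 - 32) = (v - 5)*(v - 4)*(v^3 - 5*v^2 + 2*v + 8) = (v - 5)*(v - 4)*(v + 1)*(v^2 - 6*v + 8) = (v - 5)*(v - 4)^2*(v + 1)*(v - 2)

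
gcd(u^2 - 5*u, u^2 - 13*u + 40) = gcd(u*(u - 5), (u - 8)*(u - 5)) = u - 5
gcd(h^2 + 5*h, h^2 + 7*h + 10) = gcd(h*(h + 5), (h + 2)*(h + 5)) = h + 5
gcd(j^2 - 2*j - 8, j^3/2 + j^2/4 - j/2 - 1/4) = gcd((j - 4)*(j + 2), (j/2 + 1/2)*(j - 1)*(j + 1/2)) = 1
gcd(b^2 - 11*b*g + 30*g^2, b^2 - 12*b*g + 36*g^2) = b - 6*g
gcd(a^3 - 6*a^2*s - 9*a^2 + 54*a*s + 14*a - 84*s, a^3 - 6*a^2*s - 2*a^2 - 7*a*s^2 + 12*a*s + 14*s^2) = a - 2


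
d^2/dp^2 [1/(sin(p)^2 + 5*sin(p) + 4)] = (-4*sin(p)^3 - 11*sin(p)^2 + 8*sin(p) + 42)/((sin(p) + 1)^2*(sin(p) + 4)^3)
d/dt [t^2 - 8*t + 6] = 2*t - 8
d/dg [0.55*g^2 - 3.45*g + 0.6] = 1.1*g - 3.45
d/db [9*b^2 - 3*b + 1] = 18*b - 3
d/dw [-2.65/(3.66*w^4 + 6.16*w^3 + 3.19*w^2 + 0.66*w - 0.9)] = (38.796*w^3 + 48.972*w^2 + 16.907*w + 1.749)/(3.66*w^4 + 6.16*w^3 + 3.19*w^2 + 0.66*w - 0.9)^2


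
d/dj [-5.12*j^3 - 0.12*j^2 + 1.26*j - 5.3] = -15.36*j^2 - 0.24*j + 1.26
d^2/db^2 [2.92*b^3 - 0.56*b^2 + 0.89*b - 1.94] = 17.52*b - 1.12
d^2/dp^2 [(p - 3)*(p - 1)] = 2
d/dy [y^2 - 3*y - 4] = 2*y - 3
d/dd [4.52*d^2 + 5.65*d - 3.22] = 9.04*d + 5.65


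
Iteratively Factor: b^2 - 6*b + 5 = (b - 1)*(b - 5)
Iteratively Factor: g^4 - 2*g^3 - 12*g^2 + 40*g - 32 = (g - 2)*(g^3 - 12*g + 16) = (g - 2)*(g + 4)*(g^2 - 4*g + 4) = (g - 2)^2*(g + 4)*(g - 2)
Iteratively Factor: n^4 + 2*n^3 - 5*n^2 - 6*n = (n)*(n^3 + 2*n^2 - 5*n - 6) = n*(n - 2)*(n^2 + 4*n + 3) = n*(n - 2)*(n + 1)*(n + 3)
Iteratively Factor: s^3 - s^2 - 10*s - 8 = (s + 2)*(s^2 - 3*s - 4) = (s - 4)*(s + 2)*(s + 1)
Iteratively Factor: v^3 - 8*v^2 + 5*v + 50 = (v + 2)*(v^2 - 10*v + 25) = (v - 5)*(v + 2)*(v - 5)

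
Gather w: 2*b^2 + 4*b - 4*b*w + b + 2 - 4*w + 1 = 2*b^2 + 5*b + w*(-4*b - 4) + 3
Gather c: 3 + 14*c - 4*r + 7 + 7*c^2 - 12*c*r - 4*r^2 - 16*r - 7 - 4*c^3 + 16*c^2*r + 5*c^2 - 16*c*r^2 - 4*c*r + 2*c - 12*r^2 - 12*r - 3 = -4*c^3 + c^2*(16*r + 12) + c*(-16*r^2 - 16*r + 16) - 16*r^2 - 32*r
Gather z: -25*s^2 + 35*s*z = -25*s^2 + 35*s*z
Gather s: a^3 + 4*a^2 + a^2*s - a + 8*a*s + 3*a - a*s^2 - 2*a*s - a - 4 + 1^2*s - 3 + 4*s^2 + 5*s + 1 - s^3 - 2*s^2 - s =a^3 + 4*a^2 + a - s^3 + s^2*(2 - a) + s*(a^2 + 6*a + 5) - 6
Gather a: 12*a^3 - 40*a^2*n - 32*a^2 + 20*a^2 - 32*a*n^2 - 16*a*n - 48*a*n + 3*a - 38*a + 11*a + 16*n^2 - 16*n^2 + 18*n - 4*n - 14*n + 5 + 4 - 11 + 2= 12*a^3 + a^2*(-40*n - 12) + a*(-32*n^2 - 64*n - 24)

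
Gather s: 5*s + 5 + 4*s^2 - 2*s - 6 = 4*s^2 + 3*s - 1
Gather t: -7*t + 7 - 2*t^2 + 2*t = -2*t^2 - 5*t + 7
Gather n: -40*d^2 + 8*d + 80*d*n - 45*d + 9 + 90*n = -40*d^2 - 37*d + n*(80*d + 90) + 9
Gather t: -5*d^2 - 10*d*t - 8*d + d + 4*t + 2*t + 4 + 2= -5*d^2 - 7*d + t*(6 - 10*d) + 6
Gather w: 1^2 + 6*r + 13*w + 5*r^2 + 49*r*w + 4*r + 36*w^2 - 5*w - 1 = 5*r^2 + 10*r + 36*w^2 + w*(49*r + 8)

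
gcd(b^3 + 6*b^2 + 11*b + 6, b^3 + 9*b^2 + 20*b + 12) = b^2 + 3*b + 2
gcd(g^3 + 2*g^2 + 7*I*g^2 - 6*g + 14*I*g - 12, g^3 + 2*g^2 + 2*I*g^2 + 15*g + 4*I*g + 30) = g + 2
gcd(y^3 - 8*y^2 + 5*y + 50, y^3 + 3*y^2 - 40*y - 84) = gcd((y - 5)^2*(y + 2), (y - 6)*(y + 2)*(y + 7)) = y + 2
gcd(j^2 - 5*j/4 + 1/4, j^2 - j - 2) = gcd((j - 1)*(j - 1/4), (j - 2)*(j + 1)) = 1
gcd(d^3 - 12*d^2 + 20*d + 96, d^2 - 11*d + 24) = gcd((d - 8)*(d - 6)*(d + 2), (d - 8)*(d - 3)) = d - 8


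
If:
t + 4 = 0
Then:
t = -4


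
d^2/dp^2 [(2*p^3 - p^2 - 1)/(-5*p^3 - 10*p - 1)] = 2*(25*p^6 + 300*p^5 + 60*p^4 - 235*p^3 + 90*p^2 - 21*p + 101)/(125*p^9 + 750*p^7 + 75*p^6 + 1500*p^5 + 300*p^4 + 1015*p^3 + 300*p^2 + 30*p + 1)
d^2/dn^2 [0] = 0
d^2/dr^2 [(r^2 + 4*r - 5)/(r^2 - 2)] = 2*(4*r^3 - 9*r^2 + 24*r - 6)/(r^6 - 6*r^4 + 12*r^2 - 8)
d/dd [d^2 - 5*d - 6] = 2*d - 5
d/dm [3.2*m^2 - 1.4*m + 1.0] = 6.4*m - 1.4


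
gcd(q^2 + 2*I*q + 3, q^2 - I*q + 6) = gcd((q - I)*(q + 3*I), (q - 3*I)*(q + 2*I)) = 1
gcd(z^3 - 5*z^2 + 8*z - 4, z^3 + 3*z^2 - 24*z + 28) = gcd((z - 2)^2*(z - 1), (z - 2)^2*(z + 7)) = z^2 - 4*z + 4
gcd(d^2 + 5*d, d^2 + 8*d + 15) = d + 5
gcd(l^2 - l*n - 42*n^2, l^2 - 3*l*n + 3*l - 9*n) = 1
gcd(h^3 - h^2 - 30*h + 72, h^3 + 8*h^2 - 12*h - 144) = h^2 + 2*h - 24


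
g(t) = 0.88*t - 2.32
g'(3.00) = 0.88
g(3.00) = 0.32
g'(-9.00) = 0.88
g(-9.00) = -10.24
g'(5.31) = 0.88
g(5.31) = 2.35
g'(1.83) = 0.88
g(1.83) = -0.71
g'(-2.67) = 0.88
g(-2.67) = -4.67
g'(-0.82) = 0.88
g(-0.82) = -3.04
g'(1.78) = 0.88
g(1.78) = -0.75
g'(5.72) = 0.88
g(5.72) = 2.71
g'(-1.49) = 0.88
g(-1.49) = -3.63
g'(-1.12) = 0.88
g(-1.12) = -3.31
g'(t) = 0.880000000000000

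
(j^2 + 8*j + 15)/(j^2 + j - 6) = (j + 5)/(j - 2)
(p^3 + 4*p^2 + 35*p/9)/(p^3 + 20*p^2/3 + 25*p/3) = (p + 7/3)/(p + 5)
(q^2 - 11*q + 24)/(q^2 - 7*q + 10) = (q^2 - 11*q + 24)/(q^2 - 7*q + 10)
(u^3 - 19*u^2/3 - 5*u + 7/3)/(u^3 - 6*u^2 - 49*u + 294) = (u^2 + 2*u/3 - 1/3)/(u^2 + u - 42)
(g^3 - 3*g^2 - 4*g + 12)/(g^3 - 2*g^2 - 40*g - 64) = (g^2 - 5*g + 6)/(g^2 - 4*g - 32)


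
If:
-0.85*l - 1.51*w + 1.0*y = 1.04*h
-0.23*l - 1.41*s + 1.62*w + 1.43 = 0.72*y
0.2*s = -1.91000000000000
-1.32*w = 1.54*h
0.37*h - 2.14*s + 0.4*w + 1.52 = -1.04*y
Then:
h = 16.45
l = -9.08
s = -9.55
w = -19.19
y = -19.58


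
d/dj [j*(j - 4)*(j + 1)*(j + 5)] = 4*j^3 + 6*j^2 - 38*j - 20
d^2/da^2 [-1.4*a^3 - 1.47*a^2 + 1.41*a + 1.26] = -8.4*a - 2.94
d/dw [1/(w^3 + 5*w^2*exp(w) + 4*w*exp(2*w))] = (-5*w^2*exp(w) - 3*w^2 - 8*w*exp(2*w) - 10*w*exp(w) - 4*exp(2*w))/(w^2*(w^2 + 5*w*exp(w) + 4*exp(2*w))^2)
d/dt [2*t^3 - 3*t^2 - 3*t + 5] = 6*t^2 - 6*t - 3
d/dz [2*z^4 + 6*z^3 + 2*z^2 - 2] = 2*z*(4*z^2 + 9*z + 2)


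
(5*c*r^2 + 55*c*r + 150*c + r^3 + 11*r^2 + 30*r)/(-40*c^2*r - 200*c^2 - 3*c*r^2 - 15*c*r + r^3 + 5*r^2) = (r + 6)/(-8*c + r)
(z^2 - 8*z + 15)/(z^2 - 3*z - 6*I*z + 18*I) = (z - 5)/(z - 6*I)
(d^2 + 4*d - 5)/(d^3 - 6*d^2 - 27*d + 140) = (d - 1)/(d^2 - 11*d + 28)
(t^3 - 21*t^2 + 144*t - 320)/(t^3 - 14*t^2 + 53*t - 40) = (t - 8)/(t - 1)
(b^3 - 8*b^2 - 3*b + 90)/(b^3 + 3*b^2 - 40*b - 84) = (b^2 - 2*b - 15)/(b^2 + 9*b + 14)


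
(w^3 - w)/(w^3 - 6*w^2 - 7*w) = (w - 1)/(w - 7)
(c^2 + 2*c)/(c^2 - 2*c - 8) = c/(c - 4)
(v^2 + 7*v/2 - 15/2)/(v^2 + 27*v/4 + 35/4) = 2*(2*v - 3)/(4*v + 7)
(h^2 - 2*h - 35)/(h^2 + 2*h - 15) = (h - 7)/(h - 3)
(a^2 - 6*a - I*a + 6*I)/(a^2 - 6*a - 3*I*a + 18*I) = (a - I)/(a - 3*I)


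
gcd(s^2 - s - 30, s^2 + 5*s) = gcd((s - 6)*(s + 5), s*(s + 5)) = s + 5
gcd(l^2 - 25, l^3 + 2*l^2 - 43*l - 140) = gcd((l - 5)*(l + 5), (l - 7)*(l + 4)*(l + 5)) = l + 5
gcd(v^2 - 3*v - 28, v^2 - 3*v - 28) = v^2 - 3*v - 28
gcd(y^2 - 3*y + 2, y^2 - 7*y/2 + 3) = y - 2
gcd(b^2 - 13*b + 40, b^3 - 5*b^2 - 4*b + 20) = b - 5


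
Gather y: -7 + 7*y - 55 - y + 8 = 6*y - 54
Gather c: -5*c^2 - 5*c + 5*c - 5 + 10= 5 - 5*c^2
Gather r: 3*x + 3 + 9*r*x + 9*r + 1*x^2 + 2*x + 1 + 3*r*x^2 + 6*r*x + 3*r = r*(3*x^2 + 15*x + 12) + x^2 + 5*x + 4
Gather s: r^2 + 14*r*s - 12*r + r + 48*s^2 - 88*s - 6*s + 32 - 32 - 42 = r^2 - 11*r + 48*s^2 + s*(14*r - 94) - 42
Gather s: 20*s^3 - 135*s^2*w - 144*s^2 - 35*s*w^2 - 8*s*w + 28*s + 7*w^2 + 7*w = 20*s^3 + s^2*(-135*w - 144) + s*(-35*w^2 - 8*w + 28) + 7*w^2 + 7*w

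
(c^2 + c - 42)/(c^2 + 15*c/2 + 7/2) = 2*(c - 6)/(2*c + 1)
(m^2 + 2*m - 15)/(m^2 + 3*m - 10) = (m - 3)/(m - 2)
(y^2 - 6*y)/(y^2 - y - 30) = y/(y + 5)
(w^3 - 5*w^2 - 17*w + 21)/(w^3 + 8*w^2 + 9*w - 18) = (w - 7)/(w + 6)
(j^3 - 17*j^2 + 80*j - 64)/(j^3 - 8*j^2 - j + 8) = (j - 8)/(j + 1)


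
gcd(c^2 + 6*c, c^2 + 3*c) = c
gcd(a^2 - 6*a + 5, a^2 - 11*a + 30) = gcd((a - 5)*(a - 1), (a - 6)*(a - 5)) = a - 5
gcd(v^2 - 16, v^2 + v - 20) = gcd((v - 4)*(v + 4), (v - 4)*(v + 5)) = v - 4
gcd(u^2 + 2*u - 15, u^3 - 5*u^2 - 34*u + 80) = u + 5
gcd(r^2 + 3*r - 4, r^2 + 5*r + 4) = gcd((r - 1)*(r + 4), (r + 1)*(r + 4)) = r + 4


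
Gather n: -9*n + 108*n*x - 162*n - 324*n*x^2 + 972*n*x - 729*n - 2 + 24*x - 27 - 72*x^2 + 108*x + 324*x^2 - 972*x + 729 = n*(-324*x^2 + 1080*x - 900) + 252*x^2 - 840*x + 700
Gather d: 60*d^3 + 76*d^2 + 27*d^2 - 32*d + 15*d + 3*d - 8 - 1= 60*d^3 + 103*d^2 - 14*d - 9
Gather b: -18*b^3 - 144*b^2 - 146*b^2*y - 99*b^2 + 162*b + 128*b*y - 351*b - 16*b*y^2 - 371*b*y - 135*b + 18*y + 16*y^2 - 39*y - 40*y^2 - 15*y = -18*b^3 + b^2*(-146*y - 243) + b*(-16*y^2 - 243*y - 324) - 24*y^2 - 36*y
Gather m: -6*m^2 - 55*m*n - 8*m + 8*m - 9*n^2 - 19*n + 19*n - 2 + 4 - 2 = -6*m^2 - 55*m*n - 9*n^2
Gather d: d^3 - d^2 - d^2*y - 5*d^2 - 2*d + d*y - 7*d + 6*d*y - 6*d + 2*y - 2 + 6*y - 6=d^3 + d^2*(-y - 6) + d*(7*y - 15) + 8*y - 8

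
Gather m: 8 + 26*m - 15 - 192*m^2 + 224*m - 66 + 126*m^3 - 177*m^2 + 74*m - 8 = 126*m^3 - 369*m^2 + 324*m - 81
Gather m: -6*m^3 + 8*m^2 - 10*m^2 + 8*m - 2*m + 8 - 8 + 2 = -6*m^3 - 2*m^2 + 6*m + 2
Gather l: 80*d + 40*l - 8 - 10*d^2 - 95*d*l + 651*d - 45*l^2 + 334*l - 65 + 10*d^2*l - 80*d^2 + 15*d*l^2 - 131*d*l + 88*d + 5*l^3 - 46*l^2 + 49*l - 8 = -90*d^2 + 819*d + 5*l^3 + l^2*(15*d - 91) + l*(10*d^2 - 226*d + 423) - 81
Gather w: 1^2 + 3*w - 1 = 3*w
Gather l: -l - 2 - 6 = -l - 8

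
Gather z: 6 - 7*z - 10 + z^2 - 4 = z^2 - 7*z - 8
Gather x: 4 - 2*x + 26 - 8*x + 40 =70 - 10*x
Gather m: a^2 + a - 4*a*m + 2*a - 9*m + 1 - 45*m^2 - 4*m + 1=a^2 + 3*a - 45*m^2 + m*(-4*a - 13) + 2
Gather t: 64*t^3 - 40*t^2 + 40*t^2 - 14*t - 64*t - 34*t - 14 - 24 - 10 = 64*t^3 - 112*t - 48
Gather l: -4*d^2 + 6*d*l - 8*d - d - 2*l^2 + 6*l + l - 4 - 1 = -4*d^2 - 9*d - 2*l^2 + l*(6*d + 7) - 5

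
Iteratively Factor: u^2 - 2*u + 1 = (u - 1)*(u - 1)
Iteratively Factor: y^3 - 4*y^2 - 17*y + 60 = (y - 3)*(y^2 - y - 20) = (y - 5)*(y - 3)*(y + 4)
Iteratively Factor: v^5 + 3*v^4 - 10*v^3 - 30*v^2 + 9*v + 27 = (v + 3)*(v^4 - 10*v^2 + 9) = (v + 1)*(v + 3)*(v^3 - v^2 - 9*v + 9) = (v + 1)*(v + 3)^2*(v^2 - 4*v + 3) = (v - 1)*(v + 1)*(v + 3)^2*(v - 3)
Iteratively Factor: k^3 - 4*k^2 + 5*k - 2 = (k - 2)*(k^2 - 2*k + 1) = (k - 2)*(k - 1)*(k - 1)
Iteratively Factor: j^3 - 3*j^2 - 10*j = (j)*(j^2 - 3*j - 10) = j*(j - 5)*(j + 2)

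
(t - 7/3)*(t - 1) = t^2 - 10*t/3 + 7/3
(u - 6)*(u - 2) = u^2 - 8*u + 12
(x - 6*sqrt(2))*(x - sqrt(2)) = x^2 - 7*sqrt(2)*x + 12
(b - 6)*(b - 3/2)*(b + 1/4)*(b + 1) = b^4 - 25*b^3/4 - b^2/8 + 75*b/8 + 9/4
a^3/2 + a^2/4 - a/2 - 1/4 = (a/2 + 1/2)*(a - 1)*(a + 1/2)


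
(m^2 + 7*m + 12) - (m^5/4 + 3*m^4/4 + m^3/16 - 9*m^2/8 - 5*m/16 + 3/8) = -m^5/4 - 3*m^4/4 - m^3/16 + 17*m^2/8 + 117*m/16 + 93/8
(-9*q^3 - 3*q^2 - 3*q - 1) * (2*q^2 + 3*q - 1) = -18*q^5 - 33*q^4 - 6*q^3 - 8*q^2 + 1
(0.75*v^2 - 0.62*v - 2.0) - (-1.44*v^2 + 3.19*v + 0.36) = 2.19*v^2 - 3.81*v - 2.36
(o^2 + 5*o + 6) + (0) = o^2 + 5*o + 6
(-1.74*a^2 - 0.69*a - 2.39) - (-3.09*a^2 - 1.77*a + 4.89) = 1.35*a^2 + 1.08*a - 7.28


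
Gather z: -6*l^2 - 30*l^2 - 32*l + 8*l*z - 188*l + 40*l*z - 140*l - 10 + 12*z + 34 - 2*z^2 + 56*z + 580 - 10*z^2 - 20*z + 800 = -36*l^2 - 360*l - 12*z^2 + z*(48*l + 48) + 1404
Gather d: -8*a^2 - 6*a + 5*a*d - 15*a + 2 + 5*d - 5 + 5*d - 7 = -8*a^2 - 21*a + d*(5*a + 10) - 10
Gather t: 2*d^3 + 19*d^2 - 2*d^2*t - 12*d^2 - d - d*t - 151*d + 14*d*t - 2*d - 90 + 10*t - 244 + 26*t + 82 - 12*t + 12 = 2*d^3 + 7*d^2 - 154*d + t*(-2*d^2 + 13*d + 24) - 240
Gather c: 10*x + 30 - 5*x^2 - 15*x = -5*x^2 - 5*x + 30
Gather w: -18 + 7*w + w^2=w^2 + 7*w - 18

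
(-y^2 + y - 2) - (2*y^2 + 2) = -3*y^2 + y - 4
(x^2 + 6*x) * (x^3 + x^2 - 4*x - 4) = x^5 + 7*x^4 + 2*x^3 - 28*x^2 - 24*x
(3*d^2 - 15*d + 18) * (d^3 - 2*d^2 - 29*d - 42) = 3*d^5 - 21*d^4 - 39*d^3 + 273*d^2 + 108*d - 756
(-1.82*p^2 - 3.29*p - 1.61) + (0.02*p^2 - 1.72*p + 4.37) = -1.8*p^2 - 5.01*p + 2.76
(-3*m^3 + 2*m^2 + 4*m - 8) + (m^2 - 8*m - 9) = -3*m^3 + 3*m^2 - 4*m - 17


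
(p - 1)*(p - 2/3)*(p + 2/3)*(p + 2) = p^4 + p^3 - 22*p^2/9 - 4*p/9 + 8/9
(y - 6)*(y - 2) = y^2 - 8*y + 12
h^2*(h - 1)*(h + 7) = h^4 + 6*h^3 - 7*h^2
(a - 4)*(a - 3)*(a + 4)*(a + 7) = a^4 + 4*a^3 - 37*a^2 - 64*a + 336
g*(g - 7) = g^2 - 7*g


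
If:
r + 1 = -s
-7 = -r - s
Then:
No Solution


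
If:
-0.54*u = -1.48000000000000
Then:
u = 2.74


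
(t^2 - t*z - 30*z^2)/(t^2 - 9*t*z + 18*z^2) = (-t - 5*z)/(-t + 3*z)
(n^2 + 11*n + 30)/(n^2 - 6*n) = (n^2 + 11*n + 30)/(n*(n - 6))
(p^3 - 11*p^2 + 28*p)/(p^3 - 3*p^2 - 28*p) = (p - 4)/(p + 4)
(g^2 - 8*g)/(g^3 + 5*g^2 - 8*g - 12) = g*(g - 8)/(g^3 + 5*g^2 - 8*g - 12)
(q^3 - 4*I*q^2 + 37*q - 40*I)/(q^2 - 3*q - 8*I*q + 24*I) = (q^2 + 4*I*q + 5)/(q - 3)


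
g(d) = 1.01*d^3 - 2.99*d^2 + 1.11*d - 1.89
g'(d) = 3.03*d^2 - 5.98*d + 1.11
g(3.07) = 2.56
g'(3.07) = 11.31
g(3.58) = 10.10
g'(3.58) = 18.54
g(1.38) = -3.40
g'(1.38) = -1.37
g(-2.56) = -41.27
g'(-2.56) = 36.28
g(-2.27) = -31.63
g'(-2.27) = 30.30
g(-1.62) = -15.83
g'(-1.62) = 18.75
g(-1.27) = -10.19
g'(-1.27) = 13.59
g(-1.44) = -12.70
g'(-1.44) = 16.00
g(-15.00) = -4100.04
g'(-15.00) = 772.56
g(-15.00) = -4100.04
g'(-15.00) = 772.56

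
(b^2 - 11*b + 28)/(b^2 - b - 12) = (b - 7)/(b + 3)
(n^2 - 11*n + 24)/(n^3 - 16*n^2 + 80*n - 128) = (n - 3)/(n^2 - 8*n + 16)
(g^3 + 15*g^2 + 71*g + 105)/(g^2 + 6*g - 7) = (g^2 + 8*g + 15)/(g - 1)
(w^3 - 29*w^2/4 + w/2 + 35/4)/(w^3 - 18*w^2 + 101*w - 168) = (4*w^2 - w - 5)/(4*(w^2 - 11*w + 24))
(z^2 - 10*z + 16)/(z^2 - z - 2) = (z - 8)/(z + 1)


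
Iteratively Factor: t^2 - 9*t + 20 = (t - 5)*(t - 4)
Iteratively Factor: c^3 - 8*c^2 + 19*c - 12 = (c - 1)*(c^2 - 7*c + 12) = (c - 4)*(c - 1)*(c - 3)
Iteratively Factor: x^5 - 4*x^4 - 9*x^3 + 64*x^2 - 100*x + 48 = (x + 4)*(x^4 - 8*x^3 + 23*x^2 - 28*x + 12) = (x - 1)*(x + 4)*(x^3 - 7*x^2 + 16*x - 12) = (x - 2)*(x - 1)*(x + 4)*(x^2 - 5*x + 6) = (x - 2)^2*(x - 1)*(x + 4)*(x - 3)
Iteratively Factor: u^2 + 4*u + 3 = (u + 3)*(u + 1)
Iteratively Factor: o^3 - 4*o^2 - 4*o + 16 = (o - 4)*(o^2 - 4) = (o - 4)*(o - 2)*(o + 2)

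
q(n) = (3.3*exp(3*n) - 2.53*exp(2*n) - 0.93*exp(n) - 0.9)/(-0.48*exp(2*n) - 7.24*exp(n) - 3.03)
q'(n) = (0.96*exp(2*n) + 7.24*exp(n))*(3.3*exp(3*n) - 2.53*exp(2*n) - 0.93*exp(n) - 0.9)/(-0.48*exp(2*n) - 7.24*exp(n) - 3.03)^2 + (9.9*exp(3*n) - 5.06*exp(2*n) - 0.93*exp(n))/(-0.48*exp(2*n) - 7.24*exp(n) - 3.03)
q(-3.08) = 0.28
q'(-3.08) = -0.01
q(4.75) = -697.95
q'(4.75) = -783.75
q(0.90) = -1.29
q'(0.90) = -3.54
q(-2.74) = 0.28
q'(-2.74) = -0.01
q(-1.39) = 0.25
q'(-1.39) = -0.02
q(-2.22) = 0.27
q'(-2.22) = -0.02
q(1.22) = -2.88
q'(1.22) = -6.69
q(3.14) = -92.20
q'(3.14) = -132.94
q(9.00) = -55599.93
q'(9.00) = -55708.51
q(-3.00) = 0.28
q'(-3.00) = -0.01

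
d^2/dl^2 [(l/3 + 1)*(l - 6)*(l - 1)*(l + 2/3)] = 4*l^2 - 20*l/3 - 106/9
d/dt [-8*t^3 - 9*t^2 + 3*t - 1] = -24*t^2 - 18*t + 3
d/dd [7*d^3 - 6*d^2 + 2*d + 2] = 21*d^2 - 12*d + 2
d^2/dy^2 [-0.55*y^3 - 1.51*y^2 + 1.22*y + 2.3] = -3.3*y - 3.02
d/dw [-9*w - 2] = -9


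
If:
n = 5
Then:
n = 5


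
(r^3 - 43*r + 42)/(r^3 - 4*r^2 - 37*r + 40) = (r^2 + r - 42)/(r^2 - 3*r - 40)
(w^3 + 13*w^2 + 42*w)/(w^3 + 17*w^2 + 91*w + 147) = w*(w + 6)/(w^2 + 10*w + 21)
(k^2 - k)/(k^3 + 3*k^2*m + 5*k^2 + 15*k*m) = (k - 1)/(k^2 + 3*k*m + 5*k + 15*m)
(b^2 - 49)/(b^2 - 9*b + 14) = (b + 7)/(b - 2)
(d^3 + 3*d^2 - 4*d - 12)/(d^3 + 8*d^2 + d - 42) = (d + 2)/(d + 7)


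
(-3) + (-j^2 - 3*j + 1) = -j^2 - 3*j - 2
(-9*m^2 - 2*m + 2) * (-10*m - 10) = 90*m^3 + 110*m^2 - 20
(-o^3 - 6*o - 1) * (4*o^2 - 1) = -4*o^5 - 23*o^3 - 4*o^2 + 6*o + 1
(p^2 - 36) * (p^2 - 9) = p^4 - 45*p^2 + 324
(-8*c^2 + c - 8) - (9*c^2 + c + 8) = -17*c^2 - 16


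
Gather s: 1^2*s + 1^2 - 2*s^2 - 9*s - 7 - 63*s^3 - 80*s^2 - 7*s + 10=-63*s^3 - 82*s^2 - 15*s + 4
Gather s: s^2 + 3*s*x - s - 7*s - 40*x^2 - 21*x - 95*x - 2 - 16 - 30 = s^2 + s*(3*x - 8) - 40*x^2 - 116*x - 48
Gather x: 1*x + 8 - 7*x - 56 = -6*x - 48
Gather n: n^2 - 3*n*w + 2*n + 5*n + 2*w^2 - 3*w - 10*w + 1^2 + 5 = n^2 + n*(7 - 3*w) + 2*w^2 - 13*w + 6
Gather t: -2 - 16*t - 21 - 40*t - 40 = -56*t - 63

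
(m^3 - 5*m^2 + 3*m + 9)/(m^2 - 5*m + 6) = (m^2 - 2*m - 3)/(m - 2)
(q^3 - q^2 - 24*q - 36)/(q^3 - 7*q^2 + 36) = (q + 3)/(q - 3)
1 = 1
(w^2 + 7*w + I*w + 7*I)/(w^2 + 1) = (w + 7)/(w - I)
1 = 1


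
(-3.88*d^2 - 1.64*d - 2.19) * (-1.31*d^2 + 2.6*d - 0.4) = 5.0828*d^4 - 7.9396*d^3 + 0.1569*d^2 - 5.038*d + 0.876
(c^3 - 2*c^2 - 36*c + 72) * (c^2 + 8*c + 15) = c^5 + 6*c^4 - 37*c^3 - 246*c^2 + 36*c + 1080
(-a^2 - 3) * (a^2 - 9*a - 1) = -a^4 + 9*a^3 - 2*a^2 + 27*a + 3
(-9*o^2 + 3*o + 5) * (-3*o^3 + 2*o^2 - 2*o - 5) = 27*o^5 - 27*o^4 + 9*o^3 + 49*o^2 - 25*o - 25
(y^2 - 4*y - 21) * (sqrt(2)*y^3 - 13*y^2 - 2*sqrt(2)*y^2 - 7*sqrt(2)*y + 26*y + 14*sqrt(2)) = sqrt(2)*y^5 - 13*y^4 - 6*sqrt(2)*y^4 - 20*sqrt(2)*y^3 + 78*y^3 + 84*sqrt(2)*y^2 + 169*y^2 - 546*y + 91*sqrt(2)*y - 294*sqrt(2)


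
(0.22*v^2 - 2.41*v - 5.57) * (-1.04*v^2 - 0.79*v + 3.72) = -0.2288*v^4 + 2.3326*v^3 + 8.5151*v^2 - 4.5649*v - 20.7204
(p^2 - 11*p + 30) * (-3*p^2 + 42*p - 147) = -3*p^4 + 75*p^3 - 699*p^2 + 2877*p - 4410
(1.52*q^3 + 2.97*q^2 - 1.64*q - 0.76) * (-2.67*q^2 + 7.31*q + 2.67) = -4.0584*q^5 + 3.1813*q^4 + 30.1479*q^3 - 2.0293*q^2 - 9.9344*q - 2.0292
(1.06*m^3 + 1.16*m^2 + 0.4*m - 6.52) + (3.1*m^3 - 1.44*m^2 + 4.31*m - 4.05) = 4.16*m^3 - 0.28*m^2 + 4.71*m - 10.57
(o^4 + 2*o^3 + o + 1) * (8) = 8*o^4 + 16*o^3 + 8*o + 8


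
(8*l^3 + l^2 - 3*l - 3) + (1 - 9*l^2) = 8*l^3 - 8*l^2 - 3*l - 2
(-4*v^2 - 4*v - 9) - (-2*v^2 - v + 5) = -2*v^2 - 3*v - 14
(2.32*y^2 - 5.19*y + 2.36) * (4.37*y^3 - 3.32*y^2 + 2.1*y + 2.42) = 10.1384*y^5 - 30.3827*y^4 + 32.416*y^3 - 13.1198*y^2 - 7.6038*y + 5.7112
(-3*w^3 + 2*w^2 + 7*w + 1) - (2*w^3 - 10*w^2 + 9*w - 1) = -5*w^3 + 12*w^2 - 2*w + 2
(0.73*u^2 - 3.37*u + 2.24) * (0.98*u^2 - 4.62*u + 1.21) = 0.7154*u^4 - 6.6752*u^3 + 18.6479*u^2 - 14.4265*u + 2.7104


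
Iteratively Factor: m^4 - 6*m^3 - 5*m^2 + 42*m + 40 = (m - 4)*(m^3 - 2*m^2 - 13*m - 10) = (m - 4)*(m + 2)*(m^2 - 4*m - 5) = (m - 4)*(m + 1)*(m + 2)*(m - 5)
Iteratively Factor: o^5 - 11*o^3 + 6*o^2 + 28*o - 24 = (o - 2)*(o^4 + 2*o^3 - 7*o^2 - 8*o + 12) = (o - 2)*(o + 2)*(o^3 - 7*o + 6) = (o - 2)*(o + 2)*(o + 3)*(o^2 - 3*o + 2) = (o - 2)*(o - 1)*(o + 2)*(o + 3)*(o - 2)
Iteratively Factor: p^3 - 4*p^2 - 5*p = (p + 1)*(p^2 - 5*p) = p*(p + 1)*(p - 5)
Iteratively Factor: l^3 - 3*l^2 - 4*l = (l + 1)*(l^2 - 4*l) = (l - 4)*(l + 1)*(l)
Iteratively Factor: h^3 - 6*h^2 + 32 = (h - 4)*(h^2 - 2*h - 8) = (h - 4)*(h + 2)*(h - 4)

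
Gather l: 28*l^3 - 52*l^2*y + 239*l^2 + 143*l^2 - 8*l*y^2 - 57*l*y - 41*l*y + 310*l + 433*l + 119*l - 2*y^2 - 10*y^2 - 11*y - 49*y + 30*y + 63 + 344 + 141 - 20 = 28*l^3 + l^2*(382 - 52*y) + l*(-8*y^2 - 98*y + 862) - 12*y^2 - 30*y + 528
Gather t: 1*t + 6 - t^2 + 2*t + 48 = -t^2 + 3*t + 54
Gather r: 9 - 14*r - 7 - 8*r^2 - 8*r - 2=-8*r^2 - 22*r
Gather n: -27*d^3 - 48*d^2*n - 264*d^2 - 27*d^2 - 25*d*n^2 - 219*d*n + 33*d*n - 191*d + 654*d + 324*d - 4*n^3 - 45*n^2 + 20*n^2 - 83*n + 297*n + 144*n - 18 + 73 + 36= -27*d^3 - 291*d^2 + 787*d - 4*n^3 + n^2*(-25*d - 25) + n*(-48*d^2 - 186*d + 358) + 91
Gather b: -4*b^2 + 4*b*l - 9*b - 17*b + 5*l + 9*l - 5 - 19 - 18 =-4*b^2 + b*(4*l - 26) + 14*l - 42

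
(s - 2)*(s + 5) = s^2 + 3*s - 10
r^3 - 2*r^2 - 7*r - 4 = (r - 4)*(r + 1)^2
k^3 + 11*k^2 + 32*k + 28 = (k + 2)^2*(k + 7)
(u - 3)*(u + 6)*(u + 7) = u^3 + 10*u^2 + 3*u - 126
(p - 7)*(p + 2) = p^2 - 5*p - 14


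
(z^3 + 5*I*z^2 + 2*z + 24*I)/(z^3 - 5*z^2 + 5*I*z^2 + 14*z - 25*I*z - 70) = (z^2 + 7*I*z - 12)/(z^2 + z*(-5 + 7*I) - 35*I)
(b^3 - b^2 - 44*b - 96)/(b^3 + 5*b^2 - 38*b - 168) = (b^2 - 5*b - 24)/(b^2 + b - 42)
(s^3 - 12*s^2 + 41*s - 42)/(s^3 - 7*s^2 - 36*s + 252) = (s^2 - 5*s + 6)/(s^2 - 36)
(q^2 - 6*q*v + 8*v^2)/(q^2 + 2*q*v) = (q^2 - 6*q*v + 8*v^2)/(q*(q + 2*v))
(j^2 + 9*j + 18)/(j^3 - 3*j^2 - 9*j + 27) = (j + 6)/(j^2 - 6*j + 9)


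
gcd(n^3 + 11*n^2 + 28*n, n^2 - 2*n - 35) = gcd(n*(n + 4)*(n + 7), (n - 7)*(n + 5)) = 1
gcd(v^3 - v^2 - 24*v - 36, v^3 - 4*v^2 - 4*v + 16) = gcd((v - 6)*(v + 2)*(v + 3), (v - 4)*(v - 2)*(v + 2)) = v + 2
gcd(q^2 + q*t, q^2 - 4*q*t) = q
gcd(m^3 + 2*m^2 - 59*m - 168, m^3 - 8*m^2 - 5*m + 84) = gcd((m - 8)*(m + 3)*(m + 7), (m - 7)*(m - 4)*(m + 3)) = m + 3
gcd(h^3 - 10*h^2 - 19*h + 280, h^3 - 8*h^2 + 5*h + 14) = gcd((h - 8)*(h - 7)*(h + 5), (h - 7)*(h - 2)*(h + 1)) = h - 7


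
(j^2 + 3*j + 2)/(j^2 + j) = (j + 2)/j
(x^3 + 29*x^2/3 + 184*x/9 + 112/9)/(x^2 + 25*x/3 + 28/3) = x + 4/3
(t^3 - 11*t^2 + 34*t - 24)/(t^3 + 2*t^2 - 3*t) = (t^2 - 10*t + 24)/(t*(t + 3))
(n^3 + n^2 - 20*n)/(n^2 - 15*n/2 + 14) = 2*n*(n + 5)/(2*n - 7)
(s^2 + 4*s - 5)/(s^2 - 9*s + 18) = (s^2 + 4*s - 5)/(s^2 - 9*s + 18)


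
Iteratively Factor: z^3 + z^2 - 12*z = (z - 3)*(z^2 + 4*z) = z*(z - 3)*(z + 4)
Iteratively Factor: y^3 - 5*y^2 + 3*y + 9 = (y + 1)*(y^2 - 6*y + 9) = (y - 3)*(y + 1)*(y - 3)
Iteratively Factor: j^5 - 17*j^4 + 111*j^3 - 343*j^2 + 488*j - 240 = (j - 4)*(j^4 - 13*j^3 + 59*j^2 - 107*j + 60) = (j - 4)*(j - 3)*(j^3 - 10*j^2 + 29*j - 20) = (j - 4)^2*(j - 3)*(j^2 - 6*j + 5) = (j - 5)*(j - 4)^2*(j - 3)*(j - 1)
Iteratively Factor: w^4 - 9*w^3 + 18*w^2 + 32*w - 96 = (w - 4)*(w^3 - 5*w^2 - 2*w + 24) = (w - 4)*(w + 2)*(w^2 - 7*w + 12) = (w - 4)^2*(w + 2)*(w - 3)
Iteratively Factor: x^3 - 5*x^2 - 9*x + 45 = (x + 3)*(x^2 - 8*x + 15) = (x - 5)*(x + 3)*(x - 3)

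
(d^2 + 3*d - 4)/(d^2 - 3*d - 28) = (d - 1)/(d - 7)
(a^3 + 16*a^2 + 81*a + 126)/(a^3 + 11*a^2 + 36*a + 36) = (a + 7)/(a + 2)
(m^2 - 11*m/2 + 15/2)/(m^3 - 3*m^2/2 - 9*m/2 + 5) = (m - 3)/(m^2 + m - 2)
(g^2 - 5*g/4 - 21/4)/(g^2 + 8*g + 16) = (4*g^2 - 5*g - 21)/(4*(g^2 + 8*g + 16))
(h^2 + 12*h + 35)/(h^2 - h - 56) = (h + 5)/(h - 8)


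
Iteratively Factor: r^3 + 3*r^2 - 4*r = (r + 4)*(r^2 - r) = (r - 1)*(r + 4)*(r)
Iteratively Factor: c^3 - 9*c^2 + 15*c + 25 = (c - 5)*(c^2 - 4*c - 5) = (c - 5)*(c + 1)*(c - 5)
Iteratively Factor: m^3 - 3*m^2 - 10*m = (m)*(m^2 - 3*m - 10) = m*(m + 2)*(m - 5)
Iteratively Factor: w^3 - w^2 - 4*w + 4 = (w - 2)*(w^2 + w - 2) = (w - 2)*(w - 1)*(w + 2)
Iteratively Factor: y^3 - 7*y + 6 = (y + 3)*(y^2 - 3*y + 2) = (y - 1)*(y + 3)*(y - 2)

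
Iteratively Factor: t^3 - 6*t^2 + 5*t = (t - 5)*(t^2 - t) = t*(t - 5)*(t - 1)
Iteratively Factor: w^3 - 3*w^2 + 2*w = (w - 2)*(w^2 - w) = (w - 2)*(w - 1)*(w)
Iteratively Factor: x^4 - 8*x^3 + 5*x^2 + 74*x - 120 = (x + 3)*(x^3 - 11*x^2 + 38*x - 40) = (x - 2)*(x + 3)*(x^2 - 9*x + 20) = (x - 5)*(x - 2)*(x + 3)*(x - 4)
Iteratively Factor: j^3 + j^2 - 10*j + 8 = (j - 2)*(j^2 + 3*j - 4) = (j - 2)*(j - 1)*(j + 4)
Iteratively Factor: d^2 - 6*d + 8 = (d - 4)*(d - 2)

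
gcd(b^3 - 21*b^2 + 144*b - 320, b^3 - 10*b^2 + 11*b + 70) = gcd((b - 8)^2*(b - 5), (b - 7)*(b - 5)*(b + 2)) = b - 5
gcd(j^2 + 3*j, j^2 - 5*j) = j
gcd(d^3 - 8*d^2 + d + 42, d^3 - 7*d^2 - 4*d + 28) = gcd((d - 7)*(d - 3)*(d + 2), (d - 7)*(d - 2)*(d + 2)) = d^2 - 5*d - 14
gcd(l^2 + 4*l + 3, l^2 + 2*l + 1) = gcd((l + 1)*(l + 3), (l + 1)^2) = l + 1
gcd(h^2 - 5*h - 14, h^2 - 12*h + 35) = h - 7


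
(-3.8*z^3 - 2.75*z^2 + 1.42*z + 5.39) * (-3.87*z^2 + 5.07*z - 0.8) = 14.706*z^5 - 8.6235*z^4 - 16.3979*z^3 - 11.4599*z^2 + 26.1913*z - 4.312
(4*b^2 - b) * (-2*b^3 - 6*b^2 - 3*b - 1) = -8*b^5 - 22*b^4 - 6*b^3 - b^2 + b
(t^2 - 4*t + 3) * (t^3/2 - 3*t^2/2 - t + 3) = t^5/2 - 7*t^4/2 + 13*t^3/2 + 5*t^2/2 - 15*t + 9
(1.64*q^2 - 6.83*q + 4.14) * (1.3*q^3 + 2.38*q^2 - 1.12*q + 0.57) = 2.132*q^5 - 4.9758*q^4 - 12.7102*q^3 + 18.4376*q^2 - 8.5299*q + 2.3598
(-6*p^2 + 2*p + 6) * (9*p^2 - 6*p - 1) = -54*p^4 + 54*p^3 + 48*p^2 - 38*p - 6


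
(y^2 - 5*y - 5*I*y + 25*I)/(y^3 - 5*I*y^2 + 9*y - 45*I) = (y - 5)/(y^2 + 9)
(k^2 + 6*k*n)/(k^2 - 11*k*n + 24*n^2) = k*(k + 6*n)/(k^2 - 11*k*n + 24*n^2)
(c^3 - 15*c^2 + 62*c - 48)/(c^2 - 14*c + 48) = c - 1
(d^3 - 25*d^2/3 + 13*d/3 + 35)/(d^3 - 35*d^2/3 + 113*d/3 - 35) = (3*d + 5)/(3*d - 5)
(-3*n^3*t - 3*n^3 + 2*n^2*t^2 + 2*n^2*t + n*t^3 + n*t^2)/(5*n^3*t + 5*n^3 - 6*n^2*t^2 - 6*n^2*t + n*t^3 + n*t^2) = (3*n + t)/(-5*n + t)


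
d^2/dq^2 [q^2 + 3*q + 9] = 2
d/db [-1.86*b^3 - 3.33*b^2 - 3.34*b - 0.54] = -5.58*b^2 - 6.66*b - 3.34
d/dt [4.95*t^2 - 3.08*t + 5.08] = 9.9*t - 3.08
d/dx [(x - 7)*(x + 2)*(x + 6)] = 3*x^2 + 2*x - 44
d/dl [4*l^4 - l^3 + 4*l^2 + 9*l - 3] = 16*l^3 - 3*l^2 + 8*l + 9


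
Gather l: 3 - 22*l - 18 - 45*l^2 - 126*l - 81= -45*l^2 - 148*l - 96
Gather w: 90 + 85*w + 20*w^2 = 20*w^2 + 85*w + 90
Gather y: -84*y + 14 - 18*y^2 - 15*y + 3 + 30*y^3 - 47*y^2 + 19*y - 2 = 30*y^3 - 65*y^2 - 80*y + 15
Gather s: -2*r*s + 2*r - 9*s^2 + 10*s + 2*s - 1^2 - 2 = 2*r - 9*s^2 + s*(12 - 2*r) - 3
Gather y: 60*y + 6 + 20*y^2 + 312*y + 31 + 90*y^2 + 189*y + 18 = 110*y^2 + 561*y + 55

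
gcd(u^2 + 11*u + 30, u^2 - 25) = u + 5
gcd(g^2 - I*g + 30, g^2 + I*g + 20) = g + 5*I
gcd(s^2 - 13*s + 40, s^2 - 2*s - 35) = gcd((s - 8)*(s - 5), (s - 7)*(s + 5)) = 1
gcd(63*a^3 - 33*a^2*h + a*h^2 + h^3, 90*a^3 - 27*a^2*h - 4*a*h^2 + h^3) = 3*a - h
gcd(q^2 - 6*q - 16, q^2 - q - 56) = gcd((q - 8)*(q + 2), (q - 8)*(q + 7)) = q - 8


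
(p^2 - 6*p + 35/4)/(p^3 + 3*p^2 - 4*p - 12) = (p^2 - 6*p + 35/4)/(p^3 + 3*p^2 - 4*p - 12)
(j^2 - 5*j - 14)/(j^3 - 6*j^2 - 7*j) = (j + 2)/(j*(j + 1))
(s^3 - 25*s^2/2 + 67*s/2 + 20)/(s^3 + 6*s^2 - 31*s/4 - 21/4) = 2*(s^2 - 13*s + 40)/(2*s^2 + 11*s - 21)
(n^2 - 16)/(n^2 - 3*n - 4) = (n + 4)/(n + 1)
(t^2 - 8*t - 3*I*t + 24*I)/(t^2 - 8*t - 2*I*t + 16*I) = (t - 3*I)/(t - 2*I)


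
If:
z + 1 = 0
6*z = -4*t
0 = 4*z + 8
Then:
No Solution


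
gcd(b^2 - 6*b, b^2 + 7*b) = b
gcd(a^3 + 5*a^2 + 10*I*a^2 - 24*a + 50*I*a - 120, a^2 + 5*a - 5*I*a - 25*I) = a + 5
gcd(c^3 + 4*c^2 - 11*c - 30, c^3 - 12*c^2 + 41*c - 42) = c - 3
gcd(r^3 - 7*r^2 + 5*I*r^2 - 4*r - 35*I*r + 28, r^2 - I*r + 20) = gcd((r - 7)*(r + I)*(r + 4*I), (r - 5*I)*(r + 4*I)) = r + 4*I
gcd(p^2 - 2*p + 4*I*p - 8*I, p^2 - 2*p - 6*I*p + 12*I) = p - 2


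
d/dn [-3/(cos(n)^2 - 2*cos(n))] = 6*(sin(n)/cos(n)^2 - tan(n))/(cos(n) - 2)^2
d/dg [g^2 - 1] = 2*g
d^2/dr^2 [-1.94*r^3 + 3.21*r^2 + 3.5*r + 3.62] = 6.42 - 11.64*r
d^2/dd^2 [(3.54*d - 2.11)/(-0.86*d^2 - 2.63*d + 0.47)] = (-(1.72*d + 2.63)*(3.44*d + 5.26)*(3.54*d - 2.11) + (18.2664*d + 14.9912)*(0.86*d^2 + 2.63*d - 0.47))/(0.86*d^2 + 2.63*d - 0.47)^3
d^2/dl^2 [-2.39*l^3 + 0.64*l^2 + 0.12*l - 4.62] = 1.28 - 14.34*l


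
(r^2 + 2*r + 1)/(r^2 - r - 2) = (r + 1)/(r - 2)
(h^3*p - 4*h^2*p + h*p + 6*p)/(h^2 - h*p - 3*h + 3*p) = p*(-h^2 + h + 2)/(-h + p)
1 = 1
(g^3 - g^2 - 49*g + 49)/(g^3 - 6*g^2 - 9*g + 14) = (g + 7)/(g + 2)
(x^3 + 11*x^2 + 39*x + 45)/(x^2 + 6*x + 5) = (x^2 + 6*x + 9)/(x + 1)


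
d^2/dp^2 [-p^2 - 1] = -2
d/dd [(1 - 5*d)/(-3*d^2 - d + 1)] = (15*d^2 + 5*d - (5*d - 1)*(6*d + 1) - 5)/(3*d^2 + d - 1)^2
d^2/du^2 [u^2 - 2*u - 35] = 2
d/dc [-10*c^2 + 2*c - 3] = 2 - 20*c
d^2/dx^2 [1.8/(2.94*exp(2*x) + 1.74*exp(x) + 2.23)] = (1.8*(5.88*exp(x) + 1.74)*(11.76*exp(x) + 3.48)*exp(x) - (21.168*exp(x) + 3.132)*(2.94*exp(2*x) + 1.74*exp(x) + 2.23))*exp(x)/(2.94*exp(2*x) + 1.74*exp(x) + 2.23)^3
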